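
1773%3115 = 1773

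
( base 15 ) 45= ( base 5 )230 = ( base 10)65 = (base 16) 41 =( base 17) 3E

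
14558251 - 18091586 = -3533335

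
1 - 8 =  - 7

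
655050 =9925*66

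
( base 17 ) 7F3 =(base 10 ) 2281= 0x8e9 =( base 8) 4351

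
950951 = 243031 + 707920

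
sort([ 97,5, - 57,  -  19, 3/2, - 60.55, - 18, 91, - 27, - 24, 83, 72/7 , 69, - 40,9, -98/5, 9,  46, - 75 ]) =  [ - 75, - 60.55, - 57, - 40,  -  27,  -  24 ,- 98/5, - 19, - 18,3/2,5, 9, 9, 72/7, 46, 69,83, 91,97] 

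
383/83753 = 383/83753 = 0.00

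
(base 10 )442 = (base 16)1ba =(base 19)145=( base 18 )16A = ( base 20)122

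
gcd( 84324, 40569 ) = 3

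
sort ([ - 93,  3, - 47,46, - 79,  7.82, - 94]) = [ - 94,-93 ,  -  79 , - 47, 3,7.82,46 ]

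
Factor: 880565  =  5^1 * 7^1*139^1*181^1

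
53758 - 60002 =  - 6244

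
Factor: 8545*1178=10066010 = 2^1*5^1 * 19^1*31^1*1709^1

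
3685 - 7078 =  - 3393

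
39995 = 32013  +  7982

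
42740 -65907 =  - 23167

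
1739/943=1 + 796/943 = 1.84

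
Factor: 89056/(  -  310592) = -121/422 = -2^( - 1)*11^2*211^ ( - 1 )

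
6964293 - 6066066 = 898227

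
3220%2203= 1017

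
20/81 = 20/81 = 0.25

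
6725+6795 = 13520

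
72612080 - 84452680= - 11840600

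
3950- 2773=1177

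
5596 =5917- 321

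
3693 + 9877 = 13570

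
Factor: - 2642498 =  - 2^1*1321249^1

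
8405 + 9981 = 18386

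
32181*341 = 10973721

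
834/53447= 834/53447 = 0.02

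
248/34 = 124/17  =  7.29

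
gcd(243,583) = 1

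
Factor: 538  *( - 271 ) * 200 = - 29159600 = - 2^4*5^2*269^1*271^1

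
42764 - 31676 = 11088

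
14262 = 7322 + 6940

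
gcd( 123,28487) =1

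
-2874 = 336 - 3210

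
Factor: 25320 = 2^3*3^1 *5^1*211^1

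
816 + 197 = 1013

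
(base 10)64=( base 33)1V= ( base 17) 3D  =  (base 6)144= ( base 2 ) 1000000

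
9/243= 1/27 = 0.04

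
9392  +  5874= 15266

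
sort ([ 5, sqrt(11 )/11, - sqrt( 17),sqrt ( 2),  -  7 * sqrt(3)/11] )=[  -  sqrt(17), - 7*sqrt (3 ) /11, sqrt( 11)/11,sqrt(2 ), 5] 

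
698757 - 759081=-60324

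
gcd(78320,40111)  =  1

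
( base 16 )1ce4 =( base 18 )14eg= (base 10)7396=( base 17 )18A1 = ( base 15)22d1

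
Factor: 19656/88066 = 2^2*3^3*7^1 * 11^(-1) * 13^1*4003^( - 1) = 9828/44033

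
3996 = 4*999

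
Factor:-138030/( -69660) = 2^( - 1)*3^(  -  3)*107^1 = 107/54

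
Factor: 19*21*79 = 31521 = 3^1*7^1* 19^1*79^1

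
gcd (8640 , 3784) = 8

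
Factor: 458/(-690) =-229/345 = - 3^(-1)*5^(-1)*23^(-1)*229^1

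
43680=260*168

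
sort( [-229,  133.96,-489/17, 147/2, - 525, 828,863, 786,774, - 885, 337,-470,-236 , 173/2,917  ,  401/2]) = [-885,-525, - 470,-236, - 229,-489/17, 147/2,173/2,133.96, 401/2,337, 774 , 786, 828, 863,  917 ] 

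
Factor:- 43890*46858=- 2^2*3^1 *5^1*7^2*11^1*19^1*3347^1 = - 2056597620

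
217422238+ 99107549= 316529787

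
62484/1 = 62484 = 62484.00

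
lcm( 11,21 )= 231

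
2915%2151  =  764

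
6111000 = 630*9700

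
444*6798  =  3018312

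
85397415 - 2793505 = 82603910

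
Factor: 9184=2^5*  7^1 * 41^1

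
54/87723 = 2/3249=   0.00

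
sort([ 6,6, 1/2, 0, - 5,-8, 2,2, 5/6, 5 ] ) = [  -  8, - 5, 0, 1/2, 5/6, 2,2, 5,6,  6]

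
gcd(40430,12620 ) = 10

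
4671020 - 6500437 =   -  1829417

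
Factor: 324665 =5^1 * 11^1*5903^1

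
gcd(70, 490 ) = 70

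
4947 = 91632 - 86685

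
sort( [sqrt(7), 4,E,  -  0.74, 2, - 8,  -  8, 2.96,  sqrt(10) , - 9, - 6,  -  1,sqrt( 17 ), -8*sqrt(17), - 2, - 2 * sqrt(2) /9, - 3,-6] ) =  [ - 8*sqrt (17 ), - 9,-8, - 8,-6, -6 , - 3, - 2,-1,-0.74, - 2*sqrt( 2 )/9 , 2 , sqrt( 7 ) , E,  2.96,sqrt(10 ), 4,sqrt(17 )] 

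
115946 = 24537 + 91409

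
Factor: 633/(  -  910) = -2^( - 1)*3^1*5^(-1)*7^(-1 )*13^( - 1) * 211^1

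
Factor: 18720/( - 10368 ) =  - 65/36 = -2^( - 2 )*3^ ( - 2)*5^1 * 13^1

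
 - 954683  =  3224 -957907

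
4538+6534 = 11072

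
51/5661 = 1/111 =0.01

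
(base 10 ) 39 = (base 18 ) 23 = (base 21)1i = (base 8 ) 47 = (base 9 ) 43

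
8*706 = 5648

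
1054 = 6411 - 5357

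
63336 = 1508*42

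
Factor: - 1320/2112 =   -  2^(-3)*5^1 = - 5/8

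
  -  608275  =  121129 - 729404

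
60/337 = 60/337 = 0.18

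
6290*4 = 25160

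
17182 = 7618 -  - 9564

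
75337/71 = 75337/71 = 1061.08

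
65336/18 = 32668/9  =  3629.78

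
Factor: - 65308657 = -317^1* 206021^1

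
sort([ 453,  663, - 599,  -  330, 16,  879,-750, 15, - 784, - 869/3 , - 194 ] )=[ - 784 ,-750, - 599,-330, - 869/3, - 194,15, 16,453, 663, 879]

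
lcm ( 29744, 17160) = 446160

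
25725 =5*5145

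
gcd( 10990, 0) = 10990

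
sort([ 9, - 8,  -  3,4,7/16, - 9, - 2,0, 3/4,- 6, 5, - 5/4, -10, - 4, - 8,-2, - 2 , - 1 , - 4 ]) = [-10, - 9 ,-8, - 8, - 6, -4, - 4,- 3, - 2, - 2 ,  -  2 ,-5/4,  -  1, 0,7/16,3/4 , 4,5, 9 ]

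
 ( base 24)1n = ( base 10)47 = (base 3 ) 1202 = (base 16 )2F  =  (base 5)142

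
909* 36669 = 33332121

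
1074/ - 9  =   - 120 +2/3 = - 119.33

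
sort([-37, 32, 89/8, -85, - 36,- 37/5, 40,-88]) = [-88, - 85,  -  37, - 36 , - 37/5,89/8,32,40 ] 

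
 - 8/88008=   -  1/11001  =  - 0.00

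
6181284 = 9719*636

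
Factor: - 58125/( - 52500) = 31/28= 2^( - 2) * 7^( - 1) * 31^1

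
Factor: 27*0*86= 0 = 0^1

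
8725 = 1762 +6963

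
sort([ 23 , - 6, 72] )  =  [ - 6, 23,  72]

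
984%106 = 30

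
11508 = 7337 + 4171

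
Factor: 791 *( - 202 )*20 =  - 2^3*5^1 * 7^1* 101^1*113^1=- 3195640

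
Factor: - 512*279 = - 142848 = -  2^9*3^2*31^1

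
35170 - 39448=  - 4278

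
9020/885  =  1804/177 =10.19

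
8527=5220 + 3307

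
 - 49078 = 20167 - 69245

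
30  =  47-17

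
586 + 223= 809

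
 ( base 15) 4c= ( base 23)33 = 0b1001000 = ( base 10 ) 72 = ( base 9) 80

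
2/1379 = 2/1379 = 0.00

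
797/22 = 36 + 5/22 = 36.23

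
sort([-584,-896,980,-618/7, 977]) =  [ -896, - 584, - 618/7, 977, 980]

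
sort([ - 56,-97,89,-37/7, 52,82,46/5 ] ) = [ -97,-56, - 37/7,46/5, 52,82,  89] 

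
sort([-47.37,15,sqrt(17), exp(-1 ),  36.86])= [  -  47.37, exp( - 1 ), sqrt ( 17 ),15,36.86 ]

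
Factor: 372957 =3^1*13^1*73^1*131^1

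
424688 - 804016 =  - 379328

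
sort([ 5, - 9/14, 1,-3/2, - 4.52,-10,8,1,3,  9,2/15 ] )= [ - 10, - 4.52,-3/2, - 9/14, 2/15,1, 1, 3, 5 , 8,9]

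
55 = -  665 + 720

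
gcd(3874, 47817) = 1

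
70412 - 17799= 52613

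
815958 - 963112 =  - 147154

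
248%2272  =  248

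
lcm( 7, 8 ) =56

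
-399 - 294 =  - 693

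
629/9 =629/9 = 69.89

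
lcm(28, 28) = 28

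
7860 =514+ 7346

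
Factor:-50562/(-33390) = 53/35 = 5^ (-1 )*7^(-1)*53^1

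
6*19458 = 116748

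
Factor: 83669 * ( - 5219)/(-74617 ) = 17^1*29^(-1)*83^( - 1)*307^1*2699^1 = 14086081/2407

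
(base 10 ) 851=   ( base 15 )3bb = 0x353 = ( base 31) RE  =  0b1101010011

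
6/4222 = 3/2111 = 0.00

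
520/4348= 130/1087=0.12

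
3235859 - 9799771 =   -  6563912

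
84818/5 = 16963+3/5 = 16963.60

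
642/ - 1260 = - 107/210= -0.51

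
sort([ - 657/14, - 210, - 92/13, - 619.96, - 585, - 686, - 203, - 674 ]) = [ - 686,  -  674, -619.96, - 585,  -  210,- 203, - 657/14, - 92/13 ] 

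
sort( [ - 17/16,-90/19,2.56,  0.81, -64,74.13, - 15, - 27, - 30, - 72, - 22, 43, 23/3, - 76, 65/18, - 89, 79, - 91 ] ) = [ - 91,  -  89, - 76, - 72,- 64, - 30, -27, - 22, - 15, - 90/19, - 17/16, 0.81,  2.56, 65/18, 23/3,43, 74.13,79]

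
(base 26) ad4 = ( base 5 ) 211402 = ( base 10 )7102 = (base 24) C7M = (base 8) 15676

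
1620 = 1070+550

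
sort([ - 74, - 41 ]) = [  -  74, - 41]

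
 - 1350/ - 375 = 18/5 = 3.60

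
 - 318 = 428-746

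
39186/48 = 6531/8= 816.38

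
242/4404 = 121/2202 = 0.05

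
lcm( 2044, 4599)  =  18396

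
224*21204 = 4749696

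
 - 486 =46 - 532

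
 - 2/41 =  - 2/41  =  - 0.05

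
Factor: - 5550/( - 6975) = 2^1  *  3^( - 1)*31^( - 1)*37^1 = 74/93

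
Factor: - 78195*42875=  -3^1*5^4*7^3*13^1*401^1=- 3352610625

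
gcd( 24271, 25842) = 1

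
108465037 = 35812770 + 72652267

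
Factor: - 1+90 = 89 = 89^1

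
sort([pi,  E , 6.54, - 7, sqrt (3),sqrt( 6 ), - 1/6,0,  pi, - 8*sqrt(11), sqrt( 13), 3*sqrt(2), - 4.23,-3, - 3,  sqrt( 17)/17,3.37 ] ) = [  -  8*sqrt(11), - 7,-4.23 , -3, - 3, - 1/6, 0,sqrt(17)/17, sqrt(3), sqrt(6),E,  pi, pi, 3.37,  sqrt( 13), 3*sqrt(2), 6.54]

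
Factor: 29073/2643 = 11^1 = 11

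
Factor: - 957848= - 2^3*  17^1*7043^1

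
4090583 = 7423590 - 3333007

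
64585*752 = 48567920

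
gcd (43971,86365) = 1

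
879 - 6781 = -5902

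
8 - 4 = 4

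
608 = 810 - 202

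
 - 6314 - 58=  - 6372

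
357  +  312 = 669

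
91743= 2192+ 89551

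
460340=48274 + 412066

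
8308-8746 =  - 438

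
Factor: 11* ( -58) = - 638 = - 2^1 *11^1*29^1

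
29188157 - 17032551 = 12155606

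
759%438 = 321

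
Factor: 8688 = 2^4 * 3^1 *181^1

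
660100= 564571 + 95529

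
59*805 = 47495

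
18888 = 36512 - 17624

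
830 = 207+623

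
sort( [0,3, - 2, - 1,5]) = [ - 2, - 1, 0,  3,5]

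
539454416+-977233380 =  -  437778964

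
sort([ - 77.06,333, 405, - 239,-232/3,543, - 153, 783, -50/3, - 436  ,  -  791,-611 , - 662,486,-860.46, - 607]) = [ - 860.46,-791, - 662, - 611, -607, - 436, - 239, - 153, - 232/3 ,  -  77.06,-50/3, 333, 405, 486, 543, 783]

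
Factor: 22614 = 2^1*3^1*3769^1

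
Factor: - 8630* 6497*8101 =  -2^1*5^1*73^1*89^1 * 863^1 * 8101^1= -454215860110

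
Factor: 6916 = 2^2 * 7^1 *13^1*19^1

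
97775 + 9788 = 107563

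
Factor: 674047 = 11^1*29^1*2113^1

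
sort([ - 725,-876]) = [ - 876, - 725]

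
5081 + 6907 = 11988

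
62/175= 62/175 = 0.35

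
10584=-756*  ( - 14)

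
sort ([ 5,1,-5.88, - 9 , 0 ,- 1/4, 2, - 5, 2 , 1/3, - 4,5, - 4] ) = [-9, - 5.88, - 5 , - 4, - 4, - 1/4,0,  1/3 , 1, 2,2, 5,5 ] 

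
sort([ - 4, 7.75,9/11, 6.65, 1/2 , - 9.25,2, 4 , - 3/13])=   [- 9.25, - 4, - 3/13,1/2 , 9/11,2 , 4, 6.65,  7.75] 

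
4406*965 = 4251790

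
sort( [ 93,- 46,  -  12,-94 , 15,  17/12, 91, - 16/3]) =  [ - 94,-46,-12,- 16/3,  17/12,  15, 91,  93 ] 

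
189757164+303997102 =493754266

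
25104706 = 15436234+9668472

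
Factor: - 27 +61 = 2^1*17^1  =  34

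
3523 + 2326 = 5849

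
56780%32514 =24266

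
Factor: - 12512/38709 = - 2^5*3^( - 2)*11^( - 1) = -32/99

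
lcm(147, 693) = 4851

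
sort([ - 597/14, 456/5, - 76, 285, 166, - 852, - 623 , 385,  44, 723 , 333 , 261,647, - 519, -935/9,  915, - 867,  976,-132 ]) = [-867, - 852 , - 623, - 519,-132, - 935/9 , - 76, - 597/14,  44,456/5,166,261,  285,333,385 , 647 , 723, 915,976 ]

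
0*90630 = 0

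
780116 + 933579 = 1713695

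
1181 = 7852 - 6671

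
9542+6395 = 15937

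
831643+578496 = 1410139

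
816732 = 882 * 926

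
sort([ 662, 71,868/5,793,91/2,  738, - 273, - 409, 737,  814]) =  [ - 409, - 273,91/2,71,868/5, 662,737,738,793, 814]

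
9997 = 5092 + 4905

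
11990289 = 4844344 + 7145945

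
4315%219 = 154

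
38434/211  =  38434/211 =182.15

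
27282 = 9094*3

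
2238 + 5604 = 7842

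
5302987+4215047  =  9518034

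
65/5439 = 65/5439 = 0.01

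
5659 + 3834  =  9493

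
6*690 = 4140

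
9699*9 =87291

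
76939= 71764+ 5175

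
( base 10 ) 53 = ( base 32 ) 1L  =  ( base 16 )35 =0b110101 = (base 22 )29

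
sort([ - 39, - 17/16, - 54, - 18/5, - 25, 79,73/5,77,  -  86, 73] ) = [-86 , - 54, - 39, - 25, - 18/5,  -  17/16,73/5 , 73 , 77, 79]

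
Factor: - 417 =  - 3^1 * 139^1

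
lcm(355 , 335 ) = 23785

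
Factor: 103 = 103^1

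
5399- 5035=364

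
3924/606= 6 + 48/101 = 6.48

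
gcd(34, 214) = 2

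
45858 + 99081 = 144939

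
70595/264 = 70595/264 = 267.41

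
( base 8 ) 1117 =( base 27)LO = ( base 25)ng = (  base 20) 19b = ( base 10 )591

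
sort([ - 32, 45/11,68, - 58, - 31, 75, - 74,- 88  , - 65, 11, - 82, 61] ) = [- 88, - 82, - 74 , - 65, - 58, - 32,-31 , 45/11 , 11,61, 68, 75]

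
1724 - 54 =1670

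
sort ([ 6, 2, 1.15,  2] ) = [1.15 , 2, 2,6 ] 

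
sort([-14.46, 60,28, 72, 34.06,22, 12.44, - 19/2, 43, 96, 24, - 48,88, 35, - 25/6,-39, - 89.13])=[ -89.13, - 48,-39, - 14.46,- 19/2, - 25/6, 12.44,  22,24, 28, 34.06,35,  43, 60,72 , 88,96 ] 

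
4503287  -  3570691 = 932596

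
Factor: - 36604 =-2^2*9151^1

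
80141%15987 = 206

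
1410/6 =235 = 235.00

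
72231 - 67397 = 4834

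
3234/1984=1 + 625/992 = 1.63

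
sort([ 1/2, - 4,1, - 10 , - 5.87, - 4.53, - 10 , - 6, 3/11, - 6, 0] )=[ - 10 , - 10, - 6,  -  6, - 5.87 , -4.53, - 4, 0, 3/11,1/2, 1 ]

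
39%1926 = 39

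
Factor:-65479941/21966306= - 21826647/7322102= -  2^( - 1 )  *3^2*29^1*137^( - 1)*241^1 *347^1*26723^( - 1) 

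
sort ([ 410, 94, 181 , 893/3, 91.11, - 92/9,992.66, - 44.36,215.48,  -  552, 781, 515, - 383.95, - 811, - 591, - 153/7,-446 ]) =[ - 811,  -  591,  -  552, - 446, - 383.95, - 44.36, - 153/7,-92/9 , 91.11,94,181,215.48,893/3,410, 515,781,992.66 ]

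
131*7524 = 985644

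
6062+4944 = 11006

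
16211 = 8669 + 7542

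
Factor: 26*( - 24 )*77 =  - 48048 = - 2^4*3^1*7^1 * 11^1* 13^1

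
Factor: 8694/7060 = 4347/3530 = 2^( - 1) * 3^3* 5^( - 1 ) * 7^1*23^1 * 353^( - 1 )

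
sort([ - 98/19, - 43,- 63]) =[ - 63, - 43, - 98/19] 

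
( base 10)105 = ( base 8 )151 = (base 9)126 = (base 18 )5f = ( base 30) 3f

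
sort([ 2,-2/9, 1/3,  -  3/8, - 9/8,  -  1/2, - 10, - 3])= [ - 10, - 3,  -  9/8,-1/2, - 3/8, - 2/9,  1/3,2]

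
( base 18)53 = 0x5D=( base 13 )72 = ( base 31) 30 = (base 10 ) 93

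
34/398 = 17/199 = 0.09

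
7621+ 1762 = 9383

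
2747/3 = 2747/3 = 915.67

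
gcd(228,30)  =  6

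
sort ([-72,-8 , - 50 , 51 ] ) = [ - 72, - 50,-8, 51 ] 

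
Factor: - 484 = -2^2*11^2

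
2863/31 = 2863/31 =92.35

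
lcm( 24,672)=672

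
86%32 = 22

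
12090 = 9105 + 2985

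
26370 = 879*30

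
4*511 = 2044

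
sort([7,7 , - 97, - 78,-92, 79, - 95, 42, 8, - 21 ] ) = [ -97, - 95, - 92, - 78, - 21,7, 7, 8,42, 79 ]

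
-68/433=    - 68/433 =- 0.16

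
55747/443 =125 + 372/443 = 125.84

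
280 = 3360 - 3080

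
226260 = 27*8380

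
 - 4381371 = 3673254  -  8054625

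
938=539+399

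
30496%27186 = 3310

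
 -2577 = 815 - 3392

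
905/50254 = 905/50254 = 0.02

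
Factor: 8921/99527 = 11^1*811^1 *99527^(-1)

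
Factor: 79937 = 11^1 * 13^2 * 43^1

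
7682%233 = 226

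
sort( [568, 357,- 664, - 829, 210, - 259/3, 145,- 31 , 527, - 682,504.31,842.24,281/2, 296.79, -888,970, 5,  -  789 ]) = [ - 888, - 829,-789,- 682, - 664, - 259/3, - 31, 5, 281/2, 145, 210,296.79, 357, 504.31,527 , 568, 842.24,970]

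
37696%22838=14858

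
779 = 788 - 9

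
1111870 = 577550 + 534320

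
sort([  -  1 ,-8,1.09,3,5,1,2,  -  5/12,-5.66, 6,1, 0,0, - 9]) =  [-9 ,-8,-5.66 , - 1, - 5/12,0,0,1,1,1.09, 2, 3,5,6]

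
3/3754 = 3/3754 = 0.00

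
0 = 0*1580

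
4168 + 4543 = 8711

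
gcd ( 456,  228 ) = 228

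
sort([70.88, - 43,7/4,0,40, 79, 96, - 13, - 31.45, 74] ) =[ - 43, - 31.45,-13,0,7/4 , 40,70.88,74, 79,96]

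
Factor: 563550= 2^1*3^1*5^2*13^1*17^2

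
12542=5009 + 7533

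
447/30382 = 447/30382 = 0.01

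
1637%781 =75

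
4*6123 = 24492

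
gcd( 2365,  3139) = 43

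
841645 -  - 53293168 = 54134813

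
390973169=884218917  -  493245748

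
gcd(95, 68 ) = 1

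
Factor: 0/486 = 0 =0^1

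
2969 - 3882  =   - 913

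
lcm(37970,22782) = 113910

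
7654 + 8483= 16137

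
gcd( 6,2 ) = 2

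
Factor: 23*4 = 2^2*23^1 = 92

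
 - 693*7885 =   -  5464305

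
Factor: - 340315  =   - 5^1* 29^1* 2347^1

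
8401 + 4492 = 12893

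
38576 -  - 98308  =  136884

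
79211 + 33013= 112224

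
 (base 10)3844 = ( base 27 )57A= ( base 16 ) F04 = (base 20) 9C4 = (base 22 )7kg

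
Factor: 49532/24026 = 24766/12013 = 2^1 * 7^1*29^1 * 41^( - 1)*61^1 *293^(- 1)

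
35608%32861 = 2747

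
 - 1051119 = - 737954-313165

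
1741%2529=1741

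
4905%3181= 1724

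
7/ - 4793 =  - 7/4793 = -0.00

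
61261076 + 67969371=129230447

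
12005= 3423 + 8582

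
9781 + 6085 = 15866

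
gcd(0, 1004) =1004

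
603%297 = 9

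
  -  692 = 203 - 895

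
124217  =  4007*31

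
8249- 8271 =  - 22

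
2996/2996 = 1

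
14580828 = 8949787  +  5631041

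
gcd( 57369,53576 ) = 1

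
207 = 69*3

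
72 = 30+42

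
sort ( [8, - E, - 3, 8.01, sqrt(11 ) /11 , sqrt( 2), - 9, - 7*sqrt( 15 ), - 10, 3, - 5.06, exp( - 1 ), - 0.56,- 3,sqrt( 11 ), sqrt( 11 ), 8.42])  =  [  -  7*sqrt( 15 ), - 10, - 9, - 5.06,-3, - 3, - E,-0.56, sqrt(  11 ) /11, exp ( - 1 ),sqrt( 2 ), 3,sqrt( 11), sqrt(11 ),8, 8.01 , 8.42 ]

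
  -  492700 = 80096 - 572796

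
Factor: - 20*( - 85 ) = 2^2*5^2*17^1 =1700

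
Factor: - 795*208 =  - 165360 = -2^4*3^1*5^1 * 13^1*53^1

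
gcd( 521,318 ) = 1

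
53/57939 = 53/57939 = 0.00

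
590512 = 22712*26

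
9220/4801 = 1 + 4419/4801 = 1.92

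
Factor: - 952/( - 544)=2^(-2)*7^1 = 7/4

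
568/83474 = 284/41737 = 0.01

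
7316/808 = 9 +11/202 = 9.05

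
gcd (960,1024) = 64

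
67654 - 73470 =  - 5816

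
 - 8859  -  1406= - 10265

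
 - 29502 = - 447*66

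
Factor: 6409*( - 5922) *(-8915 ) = 2^1*3^2*5^1*7^1*13^1*17^1*29^1*47^1*1783^1 =338360783670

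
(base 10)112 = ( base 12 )94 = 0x70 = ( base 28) 40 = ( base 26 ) 48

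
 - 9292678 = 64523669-73816347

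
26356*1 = 26356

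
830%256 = 62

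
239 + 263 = 502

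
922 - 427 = 495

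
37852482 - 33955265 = 3897217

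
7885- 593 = 7292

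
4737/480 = 1579/160 = 9.87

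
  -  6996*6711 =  - 46950156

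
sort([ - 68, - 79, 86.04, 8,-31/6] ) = [ - 79, - 68, - 31/6, 8,86.04] 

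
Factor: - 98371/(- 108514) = 611/674 = 2^( - 1 )*13^1*47^1*337^( - 1)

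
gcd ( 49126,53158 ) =14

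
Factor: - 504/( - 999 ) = 56/111 = 2^3* 3^(  -  1) * 7^1*37^(-1 )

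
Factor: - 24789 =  - 3^1 * 8263^1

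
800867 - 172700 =628167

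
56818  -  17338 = 39480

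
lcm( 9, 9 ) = 9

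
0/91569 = 0 = 0.00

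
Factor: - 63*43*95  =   - 3^2*5^1*7^1*19^1*43^1 = -257355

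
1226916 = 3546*346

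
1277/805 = 1277/805=1.59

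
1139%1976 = 1139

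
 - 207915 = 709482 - 917397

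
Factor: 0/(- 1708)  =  0^1 = 0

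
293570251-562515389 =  - 268945138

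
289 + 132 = 421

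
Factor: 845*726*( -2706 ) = - 1660049820 = - 2^2*3^2*5^1*11^3* 13^2*41^1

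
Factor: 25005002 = 2^1*11^1*23^1*49417^1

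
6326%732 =470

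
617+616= 1233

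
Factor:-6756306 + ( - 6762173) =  - 13518479  =  -13^2*41^1*1951^1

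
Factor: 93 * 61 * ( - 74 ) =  - 2^1 * 3^1 * 31^1* 37^1* 61^1 = - 419802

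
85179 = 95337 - 10158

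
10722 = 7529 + 3193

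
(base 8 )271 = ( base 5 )1220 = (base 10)185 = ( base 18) a5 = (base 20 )95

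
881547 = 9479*93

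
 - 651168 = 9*(-72352)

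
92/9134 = 46/4567 = 0.01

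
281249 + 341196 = 622445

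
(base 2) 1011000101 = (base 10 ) 709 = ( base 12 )4B1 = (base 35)k9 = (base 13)427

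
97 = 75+22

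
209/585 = 209/585 = 0.36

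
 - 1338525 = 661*( - 2025 )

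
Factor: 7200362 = 2^1 * 13^1  *  163^1*1699^1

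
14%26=14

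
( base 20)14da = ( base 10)9870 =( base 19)1869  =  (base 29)BLA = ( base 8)23216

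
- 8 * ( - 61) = 488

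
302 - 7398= -7096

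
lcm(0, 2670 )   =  0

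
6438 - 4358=2080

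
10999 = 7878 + 3121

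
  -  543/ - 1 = 543 + 0/1=543.00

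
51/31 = 1 + 20/31 = 1.65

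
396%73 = 31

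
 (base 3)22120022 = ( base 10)6245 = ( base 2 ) 1100001100101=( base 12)3745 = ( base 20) FC5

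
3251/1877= 1 + 1374/1877 = 1.73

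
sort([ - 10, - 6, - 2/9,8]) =[ - 10,  -  6, - 2/9,8 ] 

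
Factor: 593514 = 2^1*3^3 * 29^1*379^1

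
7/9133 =7/9133  =  0.00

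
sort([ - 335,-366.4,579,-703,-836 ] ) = [-836 ,-703,- 366.4,-335,579] 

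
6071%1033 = 906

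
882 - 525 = 357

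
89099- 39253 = 49846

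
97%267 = 97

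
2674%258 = 94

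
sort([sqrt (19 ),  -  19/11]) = [ - 19/11,sqrt( 19 )]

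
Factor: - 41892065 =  - 5^1*59^1 * 142007^1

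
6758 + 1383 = 8141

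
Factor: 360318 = 2^1*3^1*7^1 *23^1 * 373^1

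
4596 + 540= 5136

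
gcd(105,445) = 5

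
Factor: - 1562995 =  - 5^1*7^1*44657^1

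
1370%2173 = 1370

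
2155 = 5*431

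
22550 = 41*550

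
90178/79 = 1141 + 39/79 = 1141.49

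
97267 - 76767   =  20500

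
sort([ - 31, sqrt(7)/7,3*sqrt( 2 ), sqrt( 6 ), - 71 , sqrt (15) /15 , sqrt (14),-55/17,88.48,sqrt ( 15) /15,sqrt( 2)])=[  -  71, - 31,-55/17,sqrt(15) /15 , sqrt (15)/15, sqrt( 7)/7,sqrt ( 2), sqrt( 6), sqrt( 14 ),3*sqrt( 2 ),88.48 ]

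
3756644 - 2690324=1066320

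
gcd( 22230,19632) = 6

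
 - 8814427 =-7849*1123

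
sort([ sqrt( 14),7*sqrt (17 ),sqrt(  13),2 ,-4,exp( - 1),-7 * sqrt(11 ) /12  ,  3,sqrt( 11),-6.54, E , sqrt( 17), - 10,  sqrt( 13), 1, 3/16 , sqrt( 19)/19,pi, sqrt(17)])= [ - 10 , - 6.54 , - 4, - 7*sqrt( 11)/12, 3/16,  sqrt( 19)/19, exp( -1) , 1 , 2,  E,3,pi, sqrt ( 11), sqrt( 13),sqrt( 13) , sqrt( 14 ), sqrt( 17) , sqrt( 17 ),7*sqrt(17)] 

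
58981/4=58981/4= 14745.25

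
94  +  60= 154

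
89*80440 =7159160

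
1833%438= 81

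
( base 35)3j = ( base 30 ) 44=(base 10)124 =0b1111100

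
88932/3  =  29644 = 29644.00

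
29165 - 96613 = -67448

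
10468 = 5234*2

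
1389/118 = 1389/118 = 11.77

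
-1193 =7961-9154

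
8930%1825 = 1630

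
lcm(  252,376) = 23688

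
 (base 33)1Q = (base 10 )59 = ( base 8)73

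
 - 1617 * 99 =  - 160083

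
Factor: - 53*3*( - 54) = 8586 = 2^1*3^4*53^1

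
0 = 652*0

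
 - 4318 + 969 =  - 3349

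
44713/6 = 7452+1/6 = 7452.17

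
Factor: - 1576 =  - 2^3*197^1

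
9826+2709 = 12535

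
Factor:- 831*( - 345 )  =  3^2 * 5^1*23^1*277^1= 286695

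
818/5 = 163  +  3/5 =163.60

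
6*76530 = 459180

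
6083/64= 6083/64=95.05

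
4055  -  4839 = - 784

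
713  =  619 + 94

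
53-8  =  45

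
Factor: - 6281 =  - 11^1*571^1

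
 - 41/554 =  - 1 + 513/554 = - 0.07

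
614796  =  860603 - 245807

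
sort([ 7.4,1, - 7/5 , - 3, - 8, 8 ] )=[ - 8, - 3, -7/5,  1, 7.4, 8]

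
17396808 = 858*20276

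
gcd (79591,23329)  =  1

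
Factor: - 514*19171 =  - 2^1*19^1*257^1*1009^1 = - 9853894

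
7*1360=9520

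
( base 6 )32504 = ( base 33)44G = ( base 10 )4504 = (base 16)1198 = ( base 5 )121004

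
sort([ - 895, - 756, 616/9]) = [ -895, - 756, 616/9]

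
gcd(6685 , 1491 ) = 7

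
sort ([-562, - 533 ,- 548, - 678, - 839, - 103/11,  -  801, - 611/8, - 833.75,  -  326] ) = [ - 839,  -  833.75,-801, - 678, - 562 ,-548,-533 , - 326,-611/8, - 103/11]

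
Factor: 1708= 2^2*7^1*61^1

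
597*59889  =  35753733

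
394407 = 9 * 43823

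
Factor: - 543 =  - 3^1*181^1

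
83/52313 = 83/52313 = 0.00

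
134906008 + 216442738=351348746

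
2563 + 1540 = 4103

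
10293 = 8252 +2041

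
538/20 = 269/10 =26.90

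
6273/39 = 2091/13 = 160.85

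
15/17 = 15/17 = 0.88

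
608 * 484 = 294272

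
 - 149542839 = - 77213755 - 72329084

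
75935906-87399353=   -  11463447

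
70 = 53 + 17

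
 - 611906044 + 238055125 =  - 373850919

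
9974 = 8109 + 1865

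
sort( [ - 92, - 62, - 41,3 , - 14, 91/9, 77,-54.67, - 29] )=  [ - 92, - 62, - 54.67,- 41, - 29, - 14  ,  3,91/9 , 77]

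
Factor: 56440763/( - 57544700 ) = - 2^( -2 ) * 5^( - 2 )*29^( - 1)  *19843^(-1 )*56440763^1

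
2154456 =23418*92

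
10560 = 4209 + 6351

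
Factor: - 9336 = -2^3*3^1*389^1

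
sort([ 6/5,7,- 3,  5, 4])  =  [ - 3,6/5,4,5,7]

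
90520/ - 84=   -  22630/21 = - 1077.62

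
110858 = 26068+84790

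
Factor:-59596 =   -  2^2*47^1 *317^1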